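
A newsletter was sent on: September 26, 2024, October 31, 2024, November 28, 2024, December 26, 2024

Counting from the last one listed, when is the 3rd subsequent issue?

These are Thursdays with 35, 28, 28-day gaps.
Each is the final Thursday of its month — October 31, 2024 is past the 28th, so '4th Thursday' doesn't fit.
Last Thursday of January 2025: January 30, 2025.
February 2025 ends with Thursday February 27, 2025.
Last Thursday of March 2025: March 27, 2025.

March 27, 2025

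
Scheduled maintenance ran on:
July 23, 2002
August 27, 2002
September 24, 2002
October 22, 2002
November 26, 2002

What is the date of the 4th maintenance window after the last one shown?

March 25, 2003

Gaps: 35, 28, 28, 35 days — a mix of 28 and 35. Every date is a Tuesday.
Each is the 4th Tuesday of its month.
4th Tuesday of December 2002: December 24, 2002.
4th Tuesday of January 2003: January 28, 2003.
4th Tuesday of February 2003: February 25, 2003.
4th Tuesday of March 2003: March 25, 2003.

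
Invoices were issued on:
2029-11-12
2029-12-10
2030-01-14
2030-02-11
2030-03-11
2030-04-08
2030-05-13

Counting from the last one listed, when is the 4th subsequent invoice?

Gaps: 28, 35, 28, 28, 28, 35 days — a mix of 28 and 35. Every date is a Monday.
Each is the 2nd Monday of its month.
2nd Monday of June 2030: 2030-06-10.
July 2030 — 2nd Monday is 2030-07-08.
August 2030 — 2nd Monday is 2030-08-12.
2nd Monday of September 2030: 2030-09-09.

2030-09-09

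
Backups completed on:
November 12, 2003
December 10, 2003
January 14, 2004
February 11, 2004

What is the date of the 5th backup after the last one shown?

Gaps: 28, 35, 28 days — a mix of 28 and 35. Every date is a Wednesday.
Each is the 2nd Wednesday of its month.
March 2004 — 2nd Wednesday is March 10, 2004.
2nd Wednesday of April 2004: April 14, 2004.
May 2004 — 2nd Wednesday is May 12, 2004.
June 2004 — 2nd Wednesday is June 9, 2004.
2nd Wednesday of July 2004: July 14, 2004.

July 14, 2004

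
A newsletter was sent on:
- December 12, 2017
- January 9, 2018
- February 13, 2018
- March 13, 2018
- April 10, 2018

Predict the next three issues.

May 8, 2018; June 12, 2018; July 10, 2018

These are Tuesdays at 28- or 35-day spacing (28, 35, 28, 28).
The pattern: 2nd Tuesday of the month.
2nd Tuesday of May 2018: May 8, 2018.
June 2018 — 2nd Tuesday is June 12, 2018.
2nd Tuesday of July 2018: July 10, 2018.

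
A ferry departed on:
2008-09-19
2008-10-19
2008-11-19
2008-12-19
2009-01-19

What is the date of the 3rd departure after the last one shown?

2009-04-19

Gaps: 30, 31, 30, 31 days — not constant. Every event is on the 19th of the month.
Pattern: the 19th of each month.
February 2009: 2009-02-19.
March 2009: 2009-03-19.
April 2009: 2009-04-19.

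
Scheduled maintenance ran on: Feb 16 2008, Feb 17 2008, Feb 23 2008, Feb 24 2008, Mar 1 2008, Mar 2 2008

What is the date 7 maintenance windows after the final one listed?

Every event lands on a Saturday or Sunday (gaps cycle 1, 6, 1, 6, 1).
So the schedule is: every Saturday and Sunday.
Next Saturday: Mar 8 2008.
The following Sunday is Mar 9 2008.
The following Saturday is Mar 15 2008.
The following Sunday is Mar 16 2008.
Next Saturday: Mar 22 2008.
The following Sunday is Mar 23 2008.
The following Saturday is Mar 29 2008.

Mar 29 2008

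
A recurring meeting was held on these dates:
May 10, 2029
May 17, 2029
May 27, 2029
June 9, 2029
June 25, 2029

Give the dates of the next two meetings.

July 14, 2029; August 5, 2029

Intervals are 7, 10, 13, 16 days — an arithmetic progression with common difference 3.
Next gap: 19 days. June 25, 2029 + 19 days = July 14, 2029.
Next gap: 22 days. July 14, 2029 + 22 days = August 5, 2029.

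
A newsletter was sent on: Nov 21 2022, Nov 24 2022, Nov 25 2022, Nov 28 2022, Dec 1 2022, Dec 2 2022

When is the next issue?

The gap pattern 3, 1, 3, 3, 1 repeats every 3 events.
These are the Mondays, Thursdays and Fridays of each week.
Next Monday: Dec 5 2022.

Dec 5 2022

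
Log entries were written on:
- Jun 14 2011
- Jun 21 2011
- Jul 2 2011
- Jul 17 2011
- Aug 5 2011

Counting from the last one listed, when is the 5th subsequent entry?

The spacing grows by 4 each time: 7, 11, 15, 19 days.
Next gap: 23 days. Aug 5 2011 + 23 days = Aug 28 2011.
Next gap: 27 days. Aug 28 2011 + 27 days = Sep 24 2011.
Next gap: 31 days. Sep 24 2011 + 31 days = Oct 25 2011.
Next gap: 35 days. Oct 25 2011 + 35 days = Nov 29 2011.
Next gap: 39 days. Nov 29 2011 + 39 days = Jan 7 2012.

Jan 7 2012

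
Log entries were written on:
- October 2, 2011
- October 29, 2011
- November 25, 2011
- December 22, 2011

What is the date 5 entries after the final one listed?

Every event comes 27 days after the last (27, 27, 27).
December 22, 2011 + 27 days = January 18, 2012.
January 18, 2012 + 27 days = February 14, 2012.
February 14, 2012 + 27 days = March 12, 2012.
March 12, 2012 + 27 days = April 8, 2012.
April 8, 2012 + 27 days = May 5, 2012.

May 5, 2012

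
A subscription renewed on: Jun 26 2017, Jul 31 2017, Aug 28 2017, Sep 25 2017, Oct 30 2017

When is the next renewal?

Nov 27 2017

All Mondays; the gaps (35, 28, 28, 35) vary with month length.
This is the last Monday of each month.
Last Monday of November 2017: Nov 27 2017.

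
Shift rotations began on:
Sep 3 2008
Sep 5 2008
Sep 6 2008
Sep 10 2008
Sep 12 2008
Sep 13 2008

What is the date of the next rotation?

Gaps: 2, 1, 4, 2, 1 days — not constant, but cyclic with period 3.
The events fall on every Wednesday, Friday and Saturday.
Next Wednesday: Sep 17 2008.

Sep 17 2008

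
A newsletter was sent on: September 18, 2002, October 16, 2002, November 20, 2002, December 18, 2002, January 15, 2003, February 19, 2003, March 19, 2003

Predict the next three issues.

All dates are Wednesdays, 28, 35, 28, 28, 35, 28 days apart.
Specifically, the 3rd Wednesday of each month.
3rd Wednesday of April 2003: April 16, 2003.
May 2003 — 3rd Wednesday is May 21, 2003.
June 2003 — 3rd Wednesday is June 18, 2003.

April 16, 2003; May 21, 2003; June 18, 2003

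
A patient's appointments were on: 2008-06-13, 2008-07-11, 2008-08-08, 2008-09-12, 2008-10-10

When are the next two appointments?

These are Fridays at 28- or 35-day spacing (28, 28, 35, 28).
The pattern: 2nd Friday of the month.
2nd Friday of November 2008: 2008-11-14.
2nd Friday of December 2008: 2008-12-12.

2008-11-14, 2008-12-12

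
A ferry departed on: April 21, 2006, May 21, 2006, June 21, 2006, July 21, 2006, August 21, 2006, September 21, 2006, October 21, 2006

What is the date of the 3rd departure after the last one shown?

January 21, 2007

Each date is the 21st; the gaps (30, 31, 30, 31, 31, 30) track the month lengths.
The rule is the 21st of each month.
Next: November 2006 → November 21, 2006.
December 2006: December 21, 2006.
Next: January 2007 → January 21, 2007.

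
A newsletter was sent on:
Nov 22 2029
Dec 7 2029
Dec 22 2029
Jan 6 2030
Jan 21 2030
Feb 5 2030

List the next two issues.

Feb 20 2030, Mar 7 2030

Every event comes 15 days after the last (15, 15, 15, 15, 15).
Feb 5 2030 + 15 days = Feb 20 2030.
Feb 20 2030 + 15 days = Mar 7 2030.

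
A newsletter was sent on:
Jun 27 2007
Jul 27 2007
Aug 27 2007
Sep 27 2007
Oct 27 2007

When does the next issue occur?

Gaps: 30, 31, 31, 30 days — not constant. Every event is on the 27th of the month.
Pattern: the 27th of each month.
Next: November 2007 → Nov 27 2007.

Nov 27 2007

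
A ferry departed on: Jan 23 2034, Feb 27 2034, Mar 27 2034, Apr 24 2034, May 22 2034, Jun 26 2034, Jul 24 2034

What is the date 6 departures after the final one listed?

Jan 22 2035

Gaps: 35, 28, 28, 28, 35, 28 days — a mix of 28 and 35. Every date is a Monday.
Each is the 4th Monday of its month.
4th Monday of August 2034: Aug 28 2034.
4th Monday of September 2034: Sep 25 2034.
October 2034 — 4th Monday is Oct 23 2034.
4th Monday of November 2034: Nov 27 2034.
4th Monday of December 2034: Dec 25 2034.
January 2035 — 4th Monday is Jan 22 2035.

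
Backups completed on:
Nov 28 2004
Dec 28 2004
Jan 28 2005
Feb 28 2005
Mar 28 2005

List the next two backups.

The day-of-month is always 28 (30, 31, 31, 28 days between events).
So this recurs on the 28th of each month.
April 2005: Apr 28 2005.
May 2005: May 28 2005.

Apr 28 2005, May 28 2005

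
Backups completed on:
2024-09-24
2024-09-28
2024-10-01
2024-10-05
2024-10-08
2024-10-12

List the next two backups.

2024-10-15, 2024-10-19

The gap pattern 4, 3, 4, 3, 4 repeats every 2 events.
These are the Tuesdays and Saturdays of each week.
Next Tuesday: 2024-10-15.
The following Saturday is 2024-10-19.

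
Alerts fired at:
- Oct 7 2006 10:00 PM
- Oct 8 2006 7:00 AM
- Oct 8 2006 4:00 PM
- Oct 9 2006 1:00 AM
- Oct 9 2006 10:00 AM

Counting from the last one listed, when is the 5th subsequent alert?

Spacing: 9, 9, 9, 9 h — constant 9 h.
Oct 9 2006 10:00 AM + 9 h = Oct 9 2006 7:00 PM.
Oct 9 2006 7:00 PM + 9 h = Oct 10 2006 4:00 AM.
Oct 10 2006 4:00 AM + 9 h = Oct 10 2006 1:00 PM.
Oct 10 2006 1:00 PM + 9 h = Oct 10 2006 10:00 PM.
Oct 10 2006 10:00 PM + 9 h = Oct 11 2006 7:00 AM.

Oct 11 2006 7:00 AM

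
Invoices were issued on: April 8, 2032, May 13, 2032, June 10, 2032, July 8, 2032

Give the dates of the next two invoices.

August 12, 2032; September 9, 2032

These are Thursdays at 28- or 35-day spacing (35, 28, 28).
The pattern: 2nd Thursday of the month.
August 2032 — 2nd Thursday is August 12, 2032.
September 2032 — 2nd Thursday is September 9, 2032.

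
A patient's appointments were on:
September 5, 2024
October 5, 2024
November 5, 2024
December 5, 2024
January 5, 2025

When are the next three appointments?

Each date is the 5th; the gaps (30, 31, 30, 31) track the month lengths.
The rule is the 5th of each month.
Next: February 2025 → February 5, 2025.
Next: March 2025 → March 5, 2025.
Next: April 2025 → April 5, 2025.

February 5, 2025; March 5, 2025; April 5, 2025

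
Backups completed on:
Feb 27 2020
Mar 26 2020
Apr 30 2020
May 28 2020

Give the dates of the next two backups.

Jun 25 2020, Jul 30 2020

Every date is a Thursday; gaps 28, 35, 28 days.
Each is the last Thursday of its month (at least one falls on the 29th or later, ruling out '4th Thursday').
Last Thursday of June 2020: Jun 25 2020.
July 2020 ends with Thursday Jul 30 2020.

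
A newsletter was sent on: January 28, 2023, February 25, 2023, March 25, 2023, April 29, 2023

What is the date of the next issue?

May 27, 2023

All Saturdays; the gaps (28, 28, 35) vary with month length.
This is the last Saturday of each month.
May 2023 ends with Saturday May 27, 2023.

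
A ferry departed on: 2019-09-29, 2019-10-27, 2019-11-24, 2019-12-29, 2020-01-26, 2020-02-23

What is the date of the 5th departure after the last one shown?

2020-07-26

All Sundays; the gaps (28, 28, 35, 28, 28) vary with month length.
This is the last Sunday of each month.
March 2020 ends with Sunday 2020-03-29.
Last Sunday of April 2020: 2020-04-26.
Last Sunday of May 2020: 2020-05-31.
Last Sunday of June 2020: 2020-06-28.
Last Sunday of July 2020: 2020-07-26.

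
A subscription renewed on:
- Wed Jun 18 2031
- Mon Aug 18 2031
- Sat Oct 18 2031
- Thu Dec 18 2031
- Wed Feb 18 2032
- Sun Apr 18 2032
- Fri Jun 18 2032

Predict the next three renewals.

Wed Aug 18 2032, Mon Oct 18 2032, Sat Dec 18 2032

Gaps: 61, 61, 61, 62, 60, 61 days — not constant. Every event is on the 18th of the month.
Pattern: the 18th of every 2 months.
Next: August 2032 → Wed Aug 18 2032.
Next: October 2032 → Mon Oct 18 2032.
Next: December 2032 → Sat Dec 18 2032.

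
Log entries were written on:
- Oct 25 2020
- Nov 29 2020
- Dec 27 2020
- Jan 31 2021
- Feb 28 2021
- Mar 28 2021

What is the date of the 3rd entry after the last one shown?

All Sundays; the gaps (35, 28, 35, 28, 28) vary with month length.
This is the last Sunday of each month.
Last Sunday of April 2021: Apr 25 2021.
Last Sunday of May 2021: May 30 2021.
June 2021 ends with Sunday Jun 27 2021.

Jun 27 2021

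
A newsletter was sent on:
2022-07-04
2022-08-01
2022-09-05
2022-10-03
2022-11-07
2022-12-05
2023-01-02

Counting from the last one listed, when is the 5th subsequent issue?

2023-06-05

Gaps: 28, 35, 28, 35, 28, 28 days — a mix of 28 and 35. Every date is a Monday.
Each is the 1st Monday of its month.
1st Monday of February 2023: 2023-02-06.
1st Monday of March 2023: 2023-03-06.
April 2023 — 1st Monday is 2023-04-03.
1st Monday of May 2023: 2023-05-01.
June 2023 — 1st Monday is 2023-06-05.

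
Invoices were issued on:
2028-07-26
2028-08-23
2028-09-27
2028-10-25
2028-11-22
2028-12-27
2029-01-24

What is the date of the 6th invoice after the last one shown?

2029-07-25

All dates are Wednesdays, 28, 35, 28, 28, 35, 28 days apart.
Specifically, the 4th Wednesday of each month.
February 2029 — 4th Wednesday is 2029-02-28.
4th Wednesday of March 2029: 2029-03-28.
4th Wednesday of April 2029: 2029-04-25.
May 2029 — 4th Wednesday is 2029-05-23.
June 2029 — 4th Wednesday is 2029-06-27.
4th Wednesday of July 2029: 2029-07-25.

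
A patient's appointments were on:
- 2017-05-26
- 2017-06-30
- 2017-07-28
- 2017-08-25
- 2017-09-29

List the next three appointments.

2017-10-27, 2017-11-24, 2017-12-29

Every date is a Friday; gaps 35, 28, 28, 35 days.
Each is the last Friday of its month (at least one falls on the 29th or later, ruling out '4th Friday').
Last Friday of October 2017: 2017-10-27.
Last Friday of November 2017: 2017-11-24.
Last Friday of December 2017: 2017-12-29.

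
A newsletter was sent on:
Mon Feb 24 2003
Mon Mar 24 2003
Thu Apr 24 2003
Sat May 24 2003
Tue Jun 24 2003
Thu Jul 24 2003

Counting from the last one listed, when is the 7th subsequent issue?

Gaps: 28, 31, 30, 31, 30 days — not constant. Every event is on the 24th of the month.
Pattern: the 24th of each month.
August 2003: Sun Aug 24 2003.
Next: September 2003 → Wed Sep 24 2003.
October 2003: Fri Oct 24 2003.
November 2003: Mon Nov 24 2003.
Next: December 2003 → Wed Dec 24 2003.
Next: January 2004 → Sat Jan 24 2004.
Next: February 2004 → Tue Feb 24 2004.

Tue Feb 24 2004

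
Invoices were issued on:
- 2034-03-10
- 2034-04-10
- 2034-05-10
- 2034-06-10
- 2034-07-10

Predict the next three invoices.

Each date is the 10th; the gaps (31, 30, 31, 30) track the month lengths.
The rule is the 10th of each month.
Next: August 2034 → 2034-08-10.
Next: September 2034 → 2034-09-10.
Next: October 2034 → 2034-10-10.

2034-08-10, 2034-09-10, 2034-10-10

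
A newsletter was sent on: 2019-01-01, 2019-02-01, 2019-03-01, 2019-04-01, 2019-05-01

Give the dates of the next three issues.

Each date is the 1st; the gaps (31, 28, 31, 30) track the month lengths.
The rule is the 1st of each month.
Next: June 2019 → 2019-06-01.
Next: July 2019 → 2019-07-01.
Next: August 2019 → 2019-08-01.

2019-06-01, 2019-07-01, 2019-08-01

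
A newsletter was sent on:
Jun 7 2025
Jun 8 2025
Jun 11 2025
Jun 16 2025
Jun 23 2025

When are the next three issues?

Jul 2 2025, Jul 13 2025, Jul 26 2025

The spacing grows by 2 each time: 1, 3, 5, 7 days.
Next gap: 9 days. Jun 23 2025 + 9 days = Jul 2 2025.
Next gap: 11 days. Jul 2 2025 + 11 days = Jul 13 2025.
Next gap: 13 days. Jul 13 2025 + 13 days = Jul 26 2025.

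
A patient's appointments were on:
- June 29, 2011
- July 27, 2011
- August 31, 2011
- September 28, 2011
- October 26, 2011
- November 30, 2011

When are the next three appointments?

December 28, 2011; January 25, 2012; February 29, 2012

All Wednesdays; the gaps (28, 35, 28, 28, 35) vary with month length.
This is the last Wednesday of each month.
December 2011 ends with Wednesday December 28, 2011.
Last Wednesday of January 2012: January 25, 2012.
Last Wednesday of February 2012: February 29, 2012.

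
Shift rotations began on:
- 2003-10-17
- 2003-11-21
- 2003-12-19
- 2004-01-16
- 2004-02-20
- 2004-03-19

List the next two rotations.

2004-04-16, 2004-05-21

These are Fridays at 28- or 35-day spacing (35, 28, 28, 35, 28).
The pattern: 3rd Friday of the month.
April 2004 — 3rd Friday is 2004-04-16.
3rd Friday of May 2004: 2004-05-21.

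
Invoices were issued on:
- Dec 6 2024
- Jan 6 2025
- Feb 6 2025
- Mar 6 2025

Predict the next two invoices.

Each date is the 6th; the gaps (31, 31, 28) track the month lengths.
The rule is the 6th of each month.
April 2025: Apr 6 2025.
Next: May 2025 → May 6 2025.

Apr 6 2025, May 6 2025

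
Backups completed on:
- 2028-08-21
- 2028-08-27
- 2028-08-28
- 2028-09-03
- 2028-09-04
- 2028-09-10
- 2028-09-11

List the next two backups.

2028-09-17, 2028-09-18

Every event lands on a Monday or Sunday (gaps cycle 6, 1, 6, 1, 6, 1).
So the schedule is: every Monday and Sunday.
The following Sunday is 2028-09-17.
The following Monday is 2028-09-18.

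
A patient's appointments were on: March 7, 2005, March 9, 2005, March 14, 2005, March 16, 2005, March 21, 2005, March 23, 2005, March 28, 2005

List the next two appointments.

March 30, 2005; April 4, 2005

Every event lands on a Monday or Wednesday (gaps cycle 2, 5, 2, 5, 2, 5).
So the schedule is: every Monday and Wednesday.
Next Wednesday: March 30, 2005.
Next Monday: April 4, 2005.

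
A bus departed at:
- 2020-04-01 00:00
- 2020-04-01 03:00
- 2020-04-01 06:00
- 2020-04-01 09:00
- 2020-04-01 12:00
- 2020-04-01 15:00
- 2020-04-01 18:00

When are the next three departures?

Spacing: 3, 3, 3, 3, 3, 3 h — constant 3 h.
2020-04-01 18:00 + 3 h = 2020-04-01 21:00.
2020-04-01 21:00 + 3 h = 2020-04-02 00:00.
2020-04-02 00:00 + 3 h = 2020-04-02 03:00.

2020-04-01 21:00, 2020-04-02 00:00, 2020-04-02 03:00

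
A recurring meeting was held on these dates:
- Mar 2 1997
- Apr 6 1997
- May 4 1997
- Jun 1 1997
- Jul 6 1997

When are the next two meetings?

Aug 3 1997, Sep 7 1997

Gaps: 35, 28, 28, 35 days — a mix of 28 and 35. Every date is a Sunday.
Each is the 1st Sunday of its month.
1st Sunday of August 1997: Aug 3 1997.
September 1997 — 1st Sunday is Sep 7 1997.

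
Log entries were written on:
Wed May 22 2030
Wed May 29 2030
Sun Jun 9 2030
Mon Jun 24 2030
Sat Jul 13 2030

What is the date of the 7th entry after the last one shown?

Gaps: 7, 11, 15, 19 days — each gap is 4 larger than the previous one.
Next gap: 23 days. Sat Jul 13 2030 + 23 days = Mon Aug 5 2030.
Next gap: 27 days. Mon Aug 5 2030 + 27 days = Sun Sep 1 2030.
Next gap: 31 days. Sun Sep 1 2030 + 31 days = Wed Oct 2 2030.
Next gap: 35 days. Wed Oct 2 2030 + 35 days = Wed Nov 6 2030.
Next gap: 39 days. Wed Nov 6 2030 + 39 days = Sun Dec 15 2030.
Next gap: 43 days. Sun Dec 15 2030 + 43 days = Mon Jan 27 2031.
Next gap: 47 days. Mon Jan 27 2031 + 47 days = Sat Mar 15 2031.

Sat Mar 15 2031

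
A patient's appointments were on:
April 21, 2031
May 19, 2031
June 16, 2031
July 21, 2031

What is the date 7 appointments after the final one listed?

February 16, 2032

All dates are Mondays, 28, 28, 35 days apart.
Specifically, the 3rd Monday of each month.
3rd Monday of August 2031: August 18, 2031.
September 2031 — 3rd Monday is September 15, 2031.
3rd Monday of October 2031: October 20, 2031.
3rd Monday of November 2031: November 17, 2031.
December 2031 — 3rd Monday is December 15, 2031.
3rd Monday of January 2032: January 19, 2032.
February 2032 — 3rd Monday is February 16, 2032.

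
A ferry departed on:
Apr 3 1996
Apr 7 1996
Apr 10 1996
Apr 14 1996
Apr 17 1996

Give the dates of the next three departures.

The gap pattern 4, 3, 4, 3 repeats every 2 events.
These are the Wednesdays and Sundays of each week.
The following Sunday is Apr 21 1996.
Next Wednesday: Apr 24 1996.
The following Sunday is Apr 28 1996.

Apr 21 1996, Apr 24 1996, Apr 28 1996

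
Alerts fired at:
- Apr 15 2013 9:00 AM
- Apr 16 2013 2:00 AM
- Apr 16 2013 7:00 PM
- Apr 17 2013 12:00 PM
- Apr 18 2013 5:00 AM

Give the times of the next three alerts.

Apr 18 2013 10:00 PM, Apr 19 2013 3:00 PM, Apr 20 2013 8:00 AM

Gaps: 17, 17, 17, 17 hours — each event is 17 hours after the previous one.
Apr 18 2013 5:00 AM + 17 h = Apr 18 2013 10:00 PM.
Apr 18 2013 10:00 PM + 17 h = Apr 19 2013 3:00 PM.
Apr 19 2013 3:00 PM + 17 h = Apr 20 2013 8:00 AM.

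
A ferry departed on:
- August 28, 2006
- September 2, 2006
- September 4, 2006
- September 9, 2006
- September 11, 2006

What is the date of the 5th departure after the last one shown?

September 30, 2006

Gaps: 5, 2, 5, 2 days — not constant, but cyclic with period 2.
The events fall on every Monday and Saturday.
Next Saturday: September 16, 2006.
Next Monday: September 18, 2006.
The following Saturday is September 23, 2006.
Next Monday: September 25, 2006.
The following Saturday is September 30, 2006.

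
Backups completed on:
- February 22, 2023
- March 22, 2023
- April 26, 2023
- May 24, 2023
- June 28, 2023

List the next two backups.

July 26, 2023; August 23, 2023

These are Wednesdays at 28- or 35-day spacing (28, 35, 28, 35).
The pattern: 4th Wednesday of the month.
July 2023 — 4th Wednesday is July 26, 2023.
August 2023 — 4th Wednesday is August 23, 2023.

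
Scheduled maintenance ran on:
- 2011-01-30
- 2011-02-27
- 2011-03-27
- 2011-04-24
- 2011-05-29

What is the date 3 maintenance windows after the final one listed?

2011-08-28

These are Sundays with 28, 28, 28, 35-day gaps.
Each is the final Sunday of its month — 2011-01-30 is past the 28th, so '4th Sunday' doesn't fit.
Last Sunday of June 2011: 2011-06-26.
Last Sunday of July 2011: 2011-07-31.
August 2011 ends with Sunday 2011-08-28.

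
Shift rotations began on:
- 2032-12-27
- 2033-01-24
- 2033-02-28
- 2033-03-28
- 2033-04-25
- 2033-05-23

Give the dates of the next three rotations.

All dates are Mondays, 28, 35, 28, 28, 28 days apart.
Specifically, the 4th Monday of each month.
4th Monday of June 2033: 2033-06-27.
July 2033 — 4th Monday is 2033-07-25.
4th Monday of August 2033: 2033-08-22.

2033-06-27, 2033-07-25, 2033-08-22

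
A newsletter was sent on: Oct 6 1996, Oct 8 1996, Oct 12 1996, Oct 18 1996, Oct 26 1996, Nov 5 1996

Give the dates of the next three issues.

The spacing grows by 2 each time: 2, 4, 6, 8, 10 days.
Next gap: 12 days. Nov 5 1996 + 12 days = Nov 17 1996.
Next gap: 14 days. Nov 17 1996 + 14 days = Dec 1 1996.
Next gap: 16 days. Dec 1 1996 + 16 days = Dec 17 1996.

Nov 17 1996, Dec 1 1996, Dec 17 1996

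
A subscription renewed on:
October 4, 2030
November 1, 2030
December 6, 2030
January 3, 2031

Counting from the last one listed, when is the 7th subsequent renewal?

August 1, 2031

All dates are Fridays, 28, 35, 28 days apart.
Specifically, the 1st Friday of each month.
1st Friday of February 2031: February 7, 2031.
1st Friday of March 2031: March 7, 2031.
April 2031 — 1st Friday is April 4, 2031.
1st Friday of May 2031: May 2, 2031.
June 2031 — 1st Friday is June 6, 2031.
1st Friday of July 2031: July 4, 2031.
1st Friday of August 2031: August 1, 2031.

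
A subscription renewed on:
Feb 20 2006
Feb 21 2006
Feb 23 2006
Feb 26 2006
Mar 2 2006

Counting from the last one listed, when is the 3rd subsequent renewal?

Mar 20 2006

Intervals are 1, 2, 3, 4 days — an arithmetic progression with common difference 1.
Next gap: 5 days. Mar 2 2006 + 5 days = Mar 7 2006.
Next gap: 6 days. Mar 7 2006 + 6 days = Mar 13 2006.
Next gap: 7 days. Mar 13 2006 + 7 days = Mar 20 2006.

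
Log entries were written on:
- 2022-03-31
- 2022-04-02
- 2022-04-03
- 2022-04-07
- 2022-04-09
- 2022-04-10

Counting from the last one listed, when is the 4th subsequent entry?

2022-04-21

The gap pattern 2, 1, 4, 2, 1 repeats every 3 events.
These are the Thursdays, Saturdays and Sundays of each week.
Next Thursday: 2022-04-14.
The following Saturday is 2022-04-16.
The following Sunday is 2022-04-17.
Next Thursday: 2022-04-21.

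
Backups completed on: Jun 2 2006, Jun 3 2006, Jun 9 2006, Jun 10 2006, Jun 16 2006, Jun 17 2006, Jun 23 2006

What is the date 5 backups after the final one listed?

Jul 8 2006

The gap pattern 1, 6, 1, 6, 1, 6 repeats every 2 events.
These are the Fridays and Saturdays of each week.
Next Saturday: Jun 24 2006.
Next Friday: Jun 30 2006.
The following Saturday is Jul 1 2006.
Next Friday: Jul 7 2006.
The following Saturday is Jul 8 2006.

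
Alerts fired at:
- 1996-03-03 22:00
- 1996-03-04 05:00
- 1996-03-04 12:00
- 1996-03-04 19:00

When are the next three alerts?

Spacing: 7, 7, 7 h — constant 7 h.
1996-03-04 19:00 + 7 h = 1996-03-05 02:00.
1996-03-05 02:00 + 7 h = 1996-03-05 09:00.
1996-03-05 09:00 + 7 h = 1996-03-05 16:00.

1996-03-05 02:00, 1996-03-05 09:00, 1996-03-05 16:00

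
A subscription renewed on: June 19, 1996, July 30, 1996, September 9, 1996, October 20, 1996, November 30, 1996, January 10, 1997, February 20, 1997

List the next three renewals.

April 2, 1997; May 13, 1997; June 23, 1997

The spacing is 41, 41, 41, 41, 41, 41 days — always 41 days.
February 20, 1997 + 41 days = April 2, 1997.
April 2, 1997 + 41 days = May 13, 1997.
May 13, 1997 + 41 days = June 23, 1997.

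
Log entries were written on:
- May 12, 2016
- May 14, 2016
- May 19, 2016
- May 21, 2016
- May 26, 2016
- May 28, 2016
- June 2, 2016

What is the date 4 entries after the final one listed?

The gap pattern 2, 5, 2, 5, 2, 5 repeats every 2 events.
These are the Thursdays and Saturdays of each week.
Next Saturday: June 4, 2016.
Next Thursday: June 9, 2016.
Next Saturday: June 11, 2016.
Next Thursday: June 16, 2016.

June 16, 2016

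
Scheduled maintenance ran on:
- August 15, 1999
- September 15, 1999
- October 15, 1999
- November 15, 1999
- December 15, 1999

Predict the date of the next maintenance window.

January 15, 2000

The day-of-month is always 15 (31, 30, 31, 30 days between events).
So this recurs on the 15th of each month.
Next: January 2000 → January 15, 2000.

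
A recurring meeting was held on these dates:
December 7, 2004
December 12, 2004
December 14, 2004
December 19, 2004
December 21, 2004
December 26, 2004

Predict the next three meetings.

Every event lands on a Tuesday or Sunday (gaps cycle 5, 2, 5, 2, 5).
So the schedule is: every Tuesday and Sunday.
The following Tuesday is December 28, 2004.
The following Sunday is January 2, 2005.
The following Tuesday is January 4, 2005.

December 28, 2004; January 2, 2005; January 4, 2005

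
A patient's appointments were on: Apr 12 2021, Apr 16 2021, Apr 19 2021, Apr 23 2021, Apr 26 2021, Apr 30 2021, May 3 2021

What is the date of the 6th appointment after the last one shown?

May 24 2021

The gap pattern 4, 3, 4, 3, 4, 3 repeats every 2 events.
These are the Mondays and Fridays of each week.
Next Friday: May 7 2021.
Next Monday: May 10 2021.
The following Friday is May 14 2021.
The following Monday is May 17 2021.
The following Friday is May 21 2021.
Next Monday: May 24 2021.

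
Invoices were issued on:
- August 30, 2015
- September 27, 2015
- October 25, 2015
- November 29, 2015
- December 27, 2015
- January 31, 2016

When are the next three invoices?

February 28, 2016; March 27, 2016; April 24, 2016

Every date is a Sunday; gaps 28, 28, 35, 28, 35 days.
Each is the last Sunday of its month (at least one falls on the 29th or later, ruling out '4th Sunday').
February 2016 ends with Sunday February 28, 2016.
March 2016 ends with Sunday March 27, 2016.
April 2016 ends with Sunday April 24, 2016.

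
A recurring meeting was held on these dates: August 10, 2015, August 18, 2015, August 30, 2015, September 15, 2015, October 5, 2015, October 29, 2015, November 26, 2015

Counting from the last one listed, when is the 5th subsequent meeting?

The spacing grows by 4 each time: 8, 12, 16, 20, 24, 28 days.
Next gap: 32 days. November 26, 2015 + 32 days = December 28, 2015.
Next gap: 36 days. December 28, 2015 + 36 days = February 2, 2016.
Next gap: 40 days. February 2, 2016 + 40 days = March 13, 2016.
Next gap: 44 days. March 13, 2016 + 44 days = April 26, 2016.
Next gap: 48 days. April 26, 2016 + 48 days = June 13, 2016.

June 13, 2016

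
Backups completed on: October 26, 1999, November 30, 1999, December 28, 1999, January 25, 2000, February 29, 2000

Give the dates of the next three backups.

March 28, 2000; April 25, 2000; May 30, 2000

Every date is a Tuesday; gaps 35, 28, 28, 35 days.
Each is the last Tuesday of its month (at least one falls on the 29th or later, ruling out '4th Tuesday').
Last Tuesday of March 2000: March 28, 2000.
April 2000 ends with Tuesday April 25, 2000.
Last Tuesday of May 2000: May 30, 2000.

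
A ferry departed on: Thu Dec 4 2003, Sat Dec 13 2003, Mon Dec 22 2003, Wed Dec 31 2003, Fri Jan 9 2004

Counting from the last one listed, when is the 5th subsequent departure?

Every event comes 9 days after the last (9, 9, 9, 9).
Fri Jan 9 2004 + 9 days = Sun Jan 18 2004.
Sun Jan 18 2004 + 9 days = Tue Jan 27 2004.
Tue Jan 27 2004 + 9 days = Thu Feb 5 2004.
Thu Feb 5 2004 + 9 days = Sat Feb 14 2004.
Sat Feb 14 2004 + 9 days = Mon Feb 23 2004.

Mon Feb 23 2004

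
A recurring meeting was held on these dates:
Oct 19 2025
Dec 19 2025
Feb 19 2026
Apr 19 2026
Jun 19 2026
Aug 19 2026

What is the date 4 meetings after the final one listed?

Apr 19 2027

The day-of-month is always 19 (61, 62, 59, 61, 61 days between events).
So this recurs on the 19th of every 2 months.
October 2026: Oct 19 2026.
December 2026: Dec 19 2026.
Next: February 2027 → Feb 19 2027.
Next: April 2027 → Apr 19 2027.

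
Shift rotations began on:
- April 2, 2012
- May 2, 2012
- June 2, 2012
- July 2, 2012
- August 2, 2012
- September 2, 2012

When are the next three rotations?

Gaps: 30, 31, 30, 31, 31 days — not constant. Every event is on the 2nd of the month.
Pattern: the 2nd of each month.
Next: October 2012 → October 2, 2012.
Next: November 2012 → November 2, 2012.
Next: December 2012 → December 2, 2012.

October 2, 2012; November 2, 2012; December 2, 2012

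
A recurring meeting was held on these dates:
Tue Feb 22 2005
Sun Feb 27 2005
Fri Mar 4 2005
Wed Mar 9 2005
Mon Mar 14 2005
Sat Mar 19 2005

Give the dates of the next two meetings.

Thu Mar 24 2005, Tue Mar 29 2005

Gaps between consecutive events: 5, 5, 5, 5, 5 days — a constant 5-day interval.
Sat Mar 19 2005 + 5 days = Thu Mar 24 2005.
Thu Mar 24 2005 + 5 days = Tue Mar 29 2005.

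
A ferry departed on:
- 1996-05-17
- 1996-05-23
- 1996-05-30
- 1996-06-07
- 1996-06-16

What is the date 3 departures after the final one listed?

Intervals are 6, 7, 8, 9 days — an arithmetic progression with common difference 1.
Next gap: 10 days. 1996-06-16 + 10 days = 1996-06-26.
Next gap: 11 days. 1996-06-26 + 11 days = 1996-07-07.
Next gap: 12 days. 1996-07-07 + 12 days = 1996-07-19.

1996-07-19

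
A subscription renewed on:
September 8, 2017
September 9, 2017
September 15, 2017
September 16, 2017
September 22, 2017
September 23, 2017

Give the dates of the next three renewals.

September 29, 2017; September 30, 2017; October 6, 2017

Gaps: 1, 6, 1, 6, 1 days — not constant, but cyclic with period 2.
The events fall on every Friday and Saturday.
The following Friday is September 29, 2017.
The following Saturday is September 30, 2017.
The following Friday is October 6, 2017.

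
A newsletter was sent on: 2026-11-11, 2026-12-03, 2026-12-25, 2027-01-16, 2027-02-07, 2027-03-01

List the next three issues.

2027-03-23, 2027-04-14, 2027-05-06

The spacing is 22, 22, 22, 22, 22 days — always 22 days.
2027-03-01 + 22 days = 2027-03-23.
2027-03-23 + 22 days = 2027-04-14.
2027-04-14 + 22 days = 2027-05-06.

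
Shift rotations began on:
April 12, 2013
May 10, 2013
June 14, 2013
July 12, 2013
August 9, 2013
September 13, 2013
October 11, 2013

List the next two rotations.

November 8, 2013; December 13, 2013

Gaps: 28, 35, 28, 28, 35, 28 days — a mix of 28 and 35. Every date is a Friday.
Each is the 2nd Friday of its month.
November 2013 — 2nd Friday is November 8, 2013.
December 2013 — 2nd Friday is December 13, 2013.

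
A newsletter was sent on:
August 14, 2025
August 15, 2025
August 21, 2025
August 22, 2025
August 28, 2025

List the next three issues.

August 29, 2025; September 4, 2025; September 5, 2025

Every event lands on a Thursday or Friday (gaps cycle 1, 6, 1, 6).
So the schedule is: every Thursday and Friday.
The following Friday is August 29, 2025.
The following Thursday is September 4, 2025.
Next Friday: September 5, 2025.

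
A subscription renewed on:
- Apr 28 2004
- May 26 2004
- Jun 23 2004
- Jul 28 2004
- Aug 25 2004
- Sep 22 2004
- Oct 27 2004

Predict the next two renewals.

Nov 24 2004, Dec 22 2004

All dates are Wednesdays, 28, 28, 35, 28, 28, 35 days apart.
Specifically, the 4th Wednesday of each month.
November 2004 — 4th Wednesday is Nov 24 2004.
4th Wednesday of December 2004: Dec 22 2004.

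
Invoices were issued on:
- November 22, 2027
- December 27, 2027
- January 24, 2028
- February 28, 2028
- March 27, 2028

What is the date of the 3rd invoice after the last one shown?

Gaps: 35, 28, 35, 28 days — a mix of 28 and 35. Every date is a Monday.
Each is the 4th Monday of its month.
4th Monday of April 2028: April 24, 2028.
May 2028 — 4th Monday is May 22, 2028.
June 2028 — 4th Monday is June 26, 2028.

June 26, 2028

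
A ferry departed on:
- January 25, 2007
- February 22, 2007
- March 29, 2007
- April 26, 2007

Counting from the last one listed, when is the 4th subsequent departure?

Every date is a Thursday; gaps 28, 35, 28 days.
Each is the last Thursday of its month (at least one falls on the 29th or later, ruling out '4th Thursday').
Last Thursday of May 2007: May 31, 2007.
Last Thursday of June 2007: June 28, 2007.
July 2007 ends with Thursday July 26, 2007.
August 2007 ends with Thursday August 30, 2007.

August 30, 2007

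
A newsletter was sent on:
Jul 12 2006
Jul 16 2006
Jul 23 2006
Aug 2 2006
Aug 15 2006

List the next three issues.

Aug 31 2006, Sep 19 2006, Oct 11 2006

The spacing grows by 3 each time: 4, 7, 10, 13 days.
Next gap: 16 days. Aug 15 2006 + 16 days = Aug 31 2006.
Next gap: 19 days. Aug 31 2006 + 19 days = Sep 19 2006.
Next gap: 22 days. Sep 19 2006 + 22 days = Oct 11 2006.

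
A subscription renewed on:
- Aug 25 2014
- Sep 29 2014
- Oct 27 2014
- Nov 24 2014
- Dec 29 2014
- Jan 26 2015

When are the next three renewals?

Every date is a Monday; gaps 35, 28, 28, 35, 28 days.
Each is the last Monday of its month (at least one falls on the 29th or later, ruling out '4th Monday').
Last Monday of February 2015: Feb 23 2015.
Last Monday of March 2015: Mar 30 2015.
April 2015 ends with Monday Apr 27 2015.

Feb 23 2015, Mar 30 2015, Apr 27 2015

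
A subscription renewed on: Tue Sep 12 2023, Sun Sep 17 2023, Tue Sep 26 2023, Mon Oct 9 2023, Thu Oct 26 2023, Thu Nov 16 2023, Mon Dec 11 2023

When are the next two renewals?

Intervals are 5, 9, 13, 17, 21, 25 days — an arithmetic progression with common difference 4.
Next gap: 29 days. Mon Dec 11 2023 + 29 days = Tue Jan 9 2024.
Next gap: 33 days. Tue Jan 9 2024 + 33 days = Sun Feb 11 2024.

Tue Jan 9 2024, Sun Feb 11 2024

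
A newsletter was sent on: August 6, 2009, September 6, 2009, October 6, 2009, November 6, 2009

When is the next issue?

December 6, 2009

Gaps: 31, 30, 31 days — not constant. Every event is on the 6th of the month.
Pattern: the 6th of each month.
December 2009: December 6, 2009.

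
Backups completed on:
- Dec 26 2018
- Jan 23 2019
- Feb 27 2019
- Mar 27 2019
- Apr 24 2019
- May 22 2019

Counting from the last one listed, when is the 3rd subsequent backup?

Aug 28 2019

Gaps: 28, 35, 28, 28, 28 days — a mix of 28 and 35. Every date is a Wednesday.
Each is the 4th Wednesday of its month.
June 2019 — 4th Wednesday is Jun 26 2019.
July 2019 — 4th Wednesday is Jul 24 2019.
August 2019 — 4th Wednesday is Aug 28 2019.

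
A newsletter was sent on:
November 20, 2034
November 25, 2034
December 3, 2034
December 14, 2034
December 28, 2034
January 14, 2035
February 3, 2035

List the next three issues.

The spacing grows by 3 each time: 5, 8, 11, 14, 17, 20 days.
Next gap: 23 days. February 3, 2035 + 23 days = February 26, 2035.
Next gap: 26 days. February 26, 2035 + 26 days = March 24, 2035.
Next gap: 29 days. March 24, 2035 + 29 days = April 22, 2035.

February 26, 2035; March 24, 2035; April 22, 2035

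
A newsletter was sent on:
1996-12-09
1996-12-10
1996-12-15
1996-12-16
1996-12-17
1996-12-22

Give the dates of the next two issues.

Gaps: 1, 5, 1, 1, 5 days — not constant, but cyclic with period 3.
The events fall on every Monday, Tuesday and Sunday.
Next Monday: 1996-12-23.
The following Tuesday is 1996-12-24.

1996-12-23, 1996-12-24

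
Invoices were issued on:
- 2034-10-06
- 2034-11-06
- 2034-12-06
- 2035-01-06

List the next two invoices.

Each date is the 6th; the gaps (31, 30, 31) track the month lengths.
The rule is the 6th of each month.
February 2035: 2035-02-06.
Next: March 2035 → 2035-03-06.

2035-02-06, 2035-03-06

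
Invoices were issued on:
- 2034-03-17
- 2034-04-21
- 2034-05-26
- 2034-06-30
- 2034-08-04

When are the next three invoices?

2034-09-08, 2034-10-13, 2034-11-17

Gaps between consecutive events: 35, 35, 35, 35 days — a constant 35-day interval.
2034-08-04 + 35 days = 2034-09-08.
2034-09-08 + 35 days = 2034-10-13.
2034-10-13 + 35 days = 2034-11-17.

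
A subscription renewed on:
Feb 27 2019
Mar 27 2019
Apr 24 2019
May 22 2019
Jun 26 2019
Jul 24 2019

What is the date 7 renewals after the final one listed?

Feb 26 2020

All dates are Wednesdays, 28, 28, 28, 35, 28 days apart.
Specifically, the 4th Wednesday of each month.
August 2019 — 4th Wednesday is Aug 28 2019.
September 2019 — 4th Wednesday is Sep 25 2019.
4th Wednesday of October 2019: Oct 23 2019.
4th Wednesday of November 2019: Nov 27 2019.
December 2019 — 4th Wednesday is Dec 25 2019.
4th Wednesday of January 2020: Jan 22 2020.
February 2020 — 4th Wednesday is Feb 26 2020.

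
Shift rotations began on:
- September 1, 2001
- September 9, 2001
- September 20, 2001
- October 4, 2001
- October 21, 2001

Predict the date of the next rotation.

November 10, 2001

The spacing grows by 3 each time: 8, 11, 14, 17 days.
Next gap: 20 days. October 21, 2001 + 20 days = November 10, 2001.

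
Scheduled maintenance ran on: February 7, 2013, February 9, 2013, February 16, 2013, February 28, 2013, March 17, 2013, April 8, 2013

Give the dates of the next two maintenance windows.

May 5, 2013; June 6, 2013

Intervals are 2, 7, 12, 17, 22 days — an arithmetic progression with common difference 5.
Next gap: 27 days. April 8, 2013 + 27 days = May 5, 2013.
Next gap: 32 days. May 5, 2013 + 32 days = June 6, 2013.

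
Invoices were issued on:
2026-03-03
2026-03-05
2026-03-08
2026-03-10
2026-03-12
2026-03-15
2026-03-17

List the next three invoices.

The gap pattern 2, 3, 2, 2, 3, 2 repeats every 3 events.
These are the Tuesdays, Thursdays and Sundays of each week.
The following Thursday is 2026-03-19.
Next Sunday: 2026-03-22.
Next Tuesday: 2026-03-24.

2026-03-19, 2026-03-22, 2026-03-24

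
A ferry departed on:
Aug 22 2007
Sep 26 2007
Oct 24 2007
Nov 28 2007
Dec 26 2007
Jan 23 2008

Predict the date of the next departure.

Gaps: 35, 28, 35, 28, 28 days — a mix of 28 and 35. Every date is a Wednesday.
Each is the 4th Wednesday of its month.
February 2008 — 4th Wednesday is Feb 27 2008.

Feb 27 2008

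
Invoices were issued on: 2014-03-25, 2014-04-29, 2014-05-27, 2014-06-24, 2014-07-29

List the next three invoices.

Every date is a Tuesday; gaps 35, 28, 28, 35 days.
Each is the last Tuesday of its month (at least one falls on the 29th or later, ruling out '4th Tuesday').
August 2014 ends with Tuesday 2014-08-26.
September 2014 ends with Tuesday 2014-09-30.
Last Tuesday of October 2014: 2014-10-28.

2014-08-26, 2014-09-30, 2014-10-28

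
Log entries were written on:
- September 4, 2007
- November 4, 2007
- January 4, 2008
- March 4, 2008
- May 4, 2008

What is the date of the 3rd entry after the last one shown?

November 4, 2008

Gaps: 61, 61, 60, 61 days — not constant. Every event is on the 4th of the month.
Pattern: the 4th of every 2 months.
July 2008: July 4, 2008.
Next: September 2008 → September 4, 2008.
November 2008: November 4, 2008.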